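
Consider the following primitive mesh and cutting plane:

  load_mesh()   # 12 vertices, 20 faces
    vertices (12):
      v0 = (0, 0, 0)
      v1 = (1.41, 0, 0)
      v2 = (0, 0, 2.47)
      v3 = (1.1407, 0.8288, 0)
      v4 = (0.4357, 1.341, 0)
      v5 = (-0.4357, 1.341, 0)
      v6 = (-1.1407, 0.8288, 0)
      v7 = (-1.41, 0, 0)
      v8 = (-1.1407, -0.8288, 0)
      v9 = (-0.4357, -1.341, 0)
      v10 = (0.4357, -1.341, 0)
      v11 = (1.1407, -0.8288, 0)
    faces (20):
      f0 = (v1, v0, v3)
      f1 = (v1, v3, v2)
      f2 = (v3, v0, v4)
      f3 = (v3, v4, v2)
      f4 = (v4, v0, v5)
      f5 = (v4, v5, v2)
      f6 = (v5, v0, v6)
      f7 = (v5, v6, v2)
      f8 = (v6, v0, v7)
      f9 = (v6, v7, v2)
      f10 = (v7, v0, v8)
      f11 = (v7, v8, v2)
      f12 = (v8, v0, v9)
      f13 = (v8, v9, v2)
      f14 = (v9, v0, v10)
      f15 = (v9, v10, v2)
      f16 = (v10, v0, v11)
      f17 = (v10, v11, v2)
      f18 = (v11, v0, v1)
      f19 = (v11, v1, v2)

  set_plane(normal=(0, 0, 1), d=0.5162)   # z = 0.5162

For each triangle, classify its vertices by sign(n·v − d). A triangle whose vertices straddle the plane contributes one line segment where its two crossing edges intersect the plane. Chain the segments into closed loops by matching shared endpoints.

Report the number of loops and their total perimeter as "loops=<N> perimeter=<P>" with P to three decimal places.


loops=1 perimeter=6.893

Straddling triangles (10 of 20):
  (v1,v3,v2) [--+] → (0.902308, 0.655591, 0.5162)–(1.11533, 0, 0.5162)  len=0.6893
  (v3,v4,v2) [--+] → (0.344644, 1.06075, 0.5162)–(0.902308, 0.655591, 0.5162)  len=0.6893
  (v4,v5,v2) [--+] → (-0.344644, 1.06075, 0.5162)–(0.344644, 1.06075, 0.5162)  len=0.6893
  (v5,v6,v2) [--+] → (-0.902308, 0.655591, 0.5162)–(-0.344644, 1.06075, 0.5162)  len=0.6893
  (v6,v7,v2) [--+] → (-1.11533, 0, 0.5162)–(-0.902308, 0.655591, 0.5162)  len=0.6893
  (v7,v8,v2) [--+] → (-0.902308, -0.655591, 0.5162)–(-1.11533, 0, 0.5162)  len=0.6893
  (v8,v9,v2) [--+] → (-0.344644, -1.06075, 0.5162)–(-0.902308, -0.655591, 0.5162)  len=0.6893
  (v9,v10,v2) [--+] → (0.344644, -1.06075, 0.5162)–(-0.344644, -1.06075, 0.5162)  len=0.6893
  (v10,v11,v2) [--+] → (0.902308, -0.655591, 0.5162)–(0.344644, -1.06075, 0.5162)  len=0.6893
  (v11,v1,v2) [--+] → (1.11533, 0, 0.5162)–(0.902308, -0.655591, 0.5162)  len=0.6893

Chained into 1 loop(s):
  loop 1: 10 segments, perimeter = 6.8931
Total perimeter = 6.893


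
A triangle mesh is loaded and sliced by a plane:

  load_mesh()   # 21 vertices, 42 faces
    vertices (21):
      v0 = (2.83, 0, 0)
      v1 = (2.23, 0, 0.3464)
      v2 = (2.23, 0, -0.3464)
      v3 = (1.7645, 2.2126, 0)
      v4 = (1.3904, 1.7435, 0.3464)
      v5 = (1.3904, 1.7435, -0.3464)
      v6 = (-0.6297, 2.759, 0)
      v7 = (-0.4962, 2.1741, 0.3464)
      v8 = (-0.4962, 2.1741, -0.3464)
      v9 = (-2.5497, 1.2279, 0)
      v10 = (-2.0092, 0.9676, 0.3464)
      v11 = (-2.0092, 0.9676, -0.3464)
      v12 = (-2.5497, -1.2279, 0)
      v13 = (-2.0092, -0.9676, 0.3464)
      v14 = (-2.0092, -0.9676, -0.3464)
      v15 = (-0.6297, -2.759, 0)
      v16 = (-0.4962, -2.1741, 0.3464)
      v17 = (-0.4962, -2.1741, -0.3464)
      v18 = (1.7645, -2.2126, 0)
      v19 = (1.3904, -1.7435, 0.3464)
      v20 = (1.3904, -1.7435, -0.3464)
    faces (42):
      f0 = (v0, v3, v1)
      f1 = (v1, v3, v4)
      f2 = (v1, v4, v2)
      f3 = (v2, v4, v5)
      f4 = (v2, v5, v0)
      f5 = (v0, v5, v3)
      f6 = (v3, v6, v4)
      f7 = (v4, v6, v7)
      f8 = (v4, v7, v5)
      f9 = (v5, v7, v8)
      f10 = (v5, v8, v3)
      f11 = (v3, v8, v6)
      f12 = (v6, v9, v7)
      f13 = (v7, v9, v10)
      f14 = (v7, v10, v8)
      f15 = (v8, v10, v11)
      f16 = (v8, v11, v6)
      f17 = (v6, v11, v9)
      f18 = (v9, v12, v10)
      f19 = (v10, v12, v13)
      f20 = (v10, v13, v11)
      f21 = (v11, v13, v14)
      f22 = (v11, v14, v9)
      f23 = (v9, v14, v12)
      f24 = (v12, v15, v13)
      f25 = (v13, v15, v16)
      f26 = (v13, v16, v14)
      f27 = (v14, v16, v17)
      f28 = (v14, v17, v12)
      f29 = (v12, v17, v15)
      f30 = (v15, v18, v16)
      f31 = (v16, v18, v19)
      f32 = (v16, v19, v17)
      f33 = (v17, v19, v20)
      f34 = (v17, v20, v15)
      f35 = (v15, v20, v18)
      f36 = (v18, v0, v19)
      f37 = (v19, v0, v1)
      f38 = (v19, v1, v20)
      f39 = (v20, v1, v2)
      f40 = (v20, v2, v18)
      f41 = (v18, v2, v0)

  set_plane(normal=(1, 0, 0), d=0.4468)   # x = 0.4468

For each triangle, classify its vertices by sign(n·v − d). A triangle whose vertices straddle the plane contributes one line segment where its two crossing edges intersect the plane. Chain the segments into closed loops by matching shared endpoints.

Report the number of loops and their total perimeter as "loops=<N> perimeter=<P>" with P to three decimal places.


Straddling triangles (12 of 42):
  (v3,v6,v4) [+-+] → (0.4468, 2.51332, 0)–(0.4468, 2.21785, 0.184595)  len=0.3484
  (v4,v6,v7) [+--] → (0.4468, 2.21785, 0.184595)–(0.4468, 1.95887, 0.3464)  len=0.3054
  (v4,v7,v5) [+-+] → (0.4468, 1.95887, 0.3464)–(0.4468, 1.95887, 0.000110166)  len=0.3463
  (v5,v7,v8) [+--] → (0.4468, 1.95887, 0.000110166)–(0.4468, 1.95887, -0.3464)  len=0.3465
  (v5,v8,v3) [+-+] → (0.4468, 1.95887, -0.3464)–(0.4468, 2.19016, -0.201907)  len=0.2727
  (v3,v8,v6) [+--] → (0.4468, 2.19016, -0.201907)–(0.4468, 2.51332, 0)  len=0.3811
  (v15,v18,v16) [-+-] → (0.4468, -2.51332, 0)–(0.4468, -2.19016, 0.201907)  len=0.3811
  (v16,v18,v19) [-++] → (0.4468, -2.19016, 0.201907)–(0.4468, -1.95887, 0.3464)  len=0.2727
  (v16,v19,v17) [-+-] → (0.4468, -1.95887, 0.3464)–(0.4468, -1.95887, -0.000110166)  len=0.3465
  (v17,v19,v20) [-++] → (0.4468, -1.95887, -0.000110166)–(0.4468, -1.95887, -0.3464)  len=0.3463
  (v17,v20,v15) [-+-] → (0.4468, -1.95887, -0.3464)–(0.4468, -2.21785, -0.184595)  len=0.3054
  (v15,v20,v18) [-++] → (0.4468, -2.21785, -0.184595)–(0.4468, -2.51332, 0)  len=0.3484

Chained into 2 loop(s):
  loop 1: 6 segments, perimeter = 2.0003
  loop 2: 6 segments, perimeter = 2.0003
Total perimeter = 4.001

loops=2 perimeter=4.001


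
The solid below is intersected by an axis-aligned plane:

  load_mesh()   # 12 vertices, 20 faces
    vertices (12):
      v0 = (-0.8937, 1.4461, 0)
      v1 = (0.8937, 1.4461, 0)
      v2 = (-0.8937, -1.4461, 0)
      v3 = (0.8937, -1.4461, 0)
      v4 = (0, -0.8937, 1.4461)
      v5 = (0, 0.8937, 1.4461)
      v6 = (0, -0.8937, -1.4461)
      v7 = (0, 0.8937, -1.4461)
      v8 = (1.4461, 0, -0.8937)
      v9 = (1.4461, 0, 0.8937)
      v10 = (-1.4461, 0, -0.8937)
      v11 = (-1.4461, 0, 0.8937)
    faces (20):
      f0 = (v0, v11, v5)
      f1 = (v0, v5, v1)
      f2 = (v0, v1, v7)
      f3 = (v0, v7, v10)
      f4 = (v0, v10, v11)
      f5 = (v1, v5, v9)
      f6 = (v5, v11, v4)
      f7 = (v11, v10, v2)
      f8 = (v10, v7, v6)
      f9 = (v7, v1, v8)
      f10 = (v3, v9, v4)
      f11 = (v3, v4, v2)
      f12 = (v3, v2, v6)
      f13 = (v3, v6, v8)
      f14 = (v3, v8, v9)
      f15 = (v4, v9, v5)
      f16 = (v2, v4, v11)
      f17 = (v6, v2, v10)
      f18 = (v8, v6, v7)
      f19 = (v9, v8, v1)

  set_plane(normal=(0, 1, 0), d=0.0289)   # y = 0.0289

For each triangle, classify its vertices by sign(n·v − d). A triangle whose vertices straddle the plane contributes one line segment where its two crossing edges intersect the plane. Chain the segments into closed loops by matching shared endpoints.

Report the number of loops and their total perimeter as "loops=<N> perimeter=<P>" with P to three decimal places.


loops=1 perimeter=9.697

Straddling triangles (10 of 20):
  (v0,v11,v5) [+-+] → (-1.43506, 0.0289, 0.87584)–(-1.39934, 0.0289, 0.911563)  len=0.0505
  (v0,v7,v10) [++-] → (-1.39934, 0.0289, -0.911563)–(-1.43506, 0.0289, -0.87584)  len=0.0505
  (v0,v10,v11) [+--] → (-1.43506, 0.0289, -0.87584)–(-1.43506, 0.0289, 0.87584)  len=1.7517
  (v1,v5,v9) [++-] → (1.39934, 0.0289, 0.911563)–(1.43506, 0.0289, 0.87584)  len=0.0505
  (v5,v11,v4) [+--] → (-1.39934, 0.0289, 0.911563)–(0, 0.0289, 1.4461)  len=1.4980
  (v10,v7,v6) [-+-] → (-1.39934, 0.0289, -0.911563)–(0, 0.0289, -1.4461)  len=1.4980
  (v7,v1,v8) [++-] → (1.43506, 0.0289, -0.87584)–(1.39934, 0.0289, -0.911563)  len=0.0505
  (v4,v9,v5) [--+] → (1.39934, 0.0289, 0.911563)–(0, 0.0289, 1.4461)  len=1.4980
  (v8,v6,v7) [--+] → (0, 0.0289, -1.4461)–(1.39934, 0.0289, -0.911563)  len=1.4980
  (v9,v8,v1) [--+] → (1.43506, 0.0289, -0.87584)–(1.43506, 0.0289, 0.87584)  len=1.7517

Chained into 1 loop(s):
  loop 1: 10 segments, perimeter = 9.6973
Total perimeter = 9.697


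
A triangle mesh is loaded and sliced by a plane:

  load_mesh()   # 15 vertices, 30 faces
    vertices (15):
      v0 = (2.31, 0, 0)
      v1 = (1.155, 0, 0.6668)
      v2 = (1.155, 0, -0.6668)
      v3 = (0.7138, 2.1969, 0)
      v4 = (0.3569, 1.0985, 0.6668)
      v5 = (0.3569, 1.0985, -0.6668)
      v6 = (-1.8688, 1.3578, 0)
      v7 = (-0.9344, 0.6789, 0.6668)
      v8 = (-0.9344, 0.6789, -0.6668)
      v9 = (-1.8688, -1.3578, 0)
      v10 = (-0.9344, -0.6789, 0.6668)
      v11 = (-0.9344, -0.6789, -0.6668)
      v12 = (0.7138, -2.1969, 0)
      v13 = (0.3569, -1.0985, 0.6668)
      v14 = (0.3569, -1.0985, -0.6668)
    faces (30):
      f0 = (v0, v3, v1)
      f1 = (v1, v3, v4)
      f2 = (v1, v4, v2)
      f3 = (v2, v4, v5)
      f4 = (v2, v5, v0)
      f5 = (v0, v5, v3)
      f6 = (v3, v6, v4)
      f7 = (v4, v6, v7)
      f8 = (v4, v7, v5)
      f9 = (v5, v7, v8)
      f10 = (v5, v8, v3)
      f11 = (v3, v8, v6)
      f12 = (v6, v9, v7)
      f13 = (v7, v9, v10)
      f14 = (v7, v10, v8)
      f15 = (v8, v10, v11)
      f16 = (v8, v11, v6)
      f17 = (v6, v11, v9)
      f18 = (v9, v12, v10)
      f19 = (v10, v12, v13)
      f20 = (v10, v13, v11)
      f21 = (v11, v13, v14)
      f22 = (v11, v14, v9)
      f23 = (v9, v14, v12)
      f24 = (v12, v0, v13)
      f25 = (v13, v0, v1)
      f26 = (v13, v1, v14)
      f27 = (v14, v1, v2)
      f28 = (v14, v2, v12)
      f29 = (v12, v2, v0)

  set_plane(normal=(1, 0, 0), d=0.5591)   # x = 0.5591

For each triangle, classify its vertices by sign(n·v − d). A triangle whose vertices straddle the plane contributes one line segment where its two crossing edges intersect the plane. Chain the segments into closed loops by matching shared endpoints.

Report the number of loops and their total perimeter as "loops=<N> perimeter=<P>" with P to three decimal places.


loops=2 perimeter=8.632

Straddling triangles (16 of 30):
  (v1,v3,v4) [++-] → (0.5591, 1.72079, 0.289028)–(0.5591, 0.820193, 0.6668)  len=0.9766
  (v1,v4,v2) [+-+] → (0.5591, 0.820193, 0.6668)–(0.5591, 0.820193, 0.32893)  len=0.3379
  (v2,v4,v5) [+--] → (0.5591, 0.820193, 0.32893)–(0.5591, 0.820193, -0.6668)  len=0.9957
  (v2,v5,v0) [+-+] → (0.5591, 0.820193, -0.6668)–(0.5591, 0.984775, -0.597768)  len=0.1785
  (v0,v5,v3) [+-+] → (0.5591, 0.984775, -0.597768)–(0.5591, 1.72079, -0.289028)  len=0.7982
  (v3,v6,v4) [+--] → (0.5591, 2.14664, 0)–(0.5591, 1.72079, 0.289028)  len=0.5147
  (v5,v8,v3) [--+] → (0.5591, 2.05442, -0.0625858)–(0.5591, 1.72079, -0.289028)  len=0.4032
  (v3,v8,v6) [+--] → (0.5591, 2.05442, -0.0625858)–(0.5591, 2.14664, 0)  len=0.1114
  (v9,v12,v10) [-+-] → (0.5591, -2.14664, 0)–(0.5591, -2.05442, 0.0625858)  len=0.1114
  (v10,v12,v13) [-+-] → (0.5591, -2.05442, 0.0625858)–(0.5591, -1.72079, 0.289028)  len=0.4032
  (v9,v14,v12) [--+] → (0.5591, -1.72079, -0.289028)–(0.5591, -2.14664, 0)  len=0.5147
  (v12,v0,v13) [++-] → (0.5591, -0.984775, 0.597768)–(0.5591, -1.72079, 0.289028)  len=0.7982
  (v13,v0,v1) [-++] → (0.5591, -0.984775, 0.597768)–(0.5591, -0.820193, 0.6668)  len=0.1785
  (v13,v1,v14) [-+-] → (0.5591, -0.820193, 0.6668)–(0.5591, -0.820193, -0.32893)  len=0.9957
  (v14,v1,v2) [-++] → (0.5591, -0.820193, -0.32893)–(0.5591, -0.820193, -0.6668)  len=0.3379
  (v14,v2,v12) [-++] → (0.5591, -0.820193, -0.6668)–(0.5591, -1.72079, -0.289028)  len=0.9766

Chained into 2 loop(s):
  loop 1: 8 segments, perimeter = 4.3162
  loop 2: 8 segments, perimeter = 4.3162
Total perimeter = 8.632


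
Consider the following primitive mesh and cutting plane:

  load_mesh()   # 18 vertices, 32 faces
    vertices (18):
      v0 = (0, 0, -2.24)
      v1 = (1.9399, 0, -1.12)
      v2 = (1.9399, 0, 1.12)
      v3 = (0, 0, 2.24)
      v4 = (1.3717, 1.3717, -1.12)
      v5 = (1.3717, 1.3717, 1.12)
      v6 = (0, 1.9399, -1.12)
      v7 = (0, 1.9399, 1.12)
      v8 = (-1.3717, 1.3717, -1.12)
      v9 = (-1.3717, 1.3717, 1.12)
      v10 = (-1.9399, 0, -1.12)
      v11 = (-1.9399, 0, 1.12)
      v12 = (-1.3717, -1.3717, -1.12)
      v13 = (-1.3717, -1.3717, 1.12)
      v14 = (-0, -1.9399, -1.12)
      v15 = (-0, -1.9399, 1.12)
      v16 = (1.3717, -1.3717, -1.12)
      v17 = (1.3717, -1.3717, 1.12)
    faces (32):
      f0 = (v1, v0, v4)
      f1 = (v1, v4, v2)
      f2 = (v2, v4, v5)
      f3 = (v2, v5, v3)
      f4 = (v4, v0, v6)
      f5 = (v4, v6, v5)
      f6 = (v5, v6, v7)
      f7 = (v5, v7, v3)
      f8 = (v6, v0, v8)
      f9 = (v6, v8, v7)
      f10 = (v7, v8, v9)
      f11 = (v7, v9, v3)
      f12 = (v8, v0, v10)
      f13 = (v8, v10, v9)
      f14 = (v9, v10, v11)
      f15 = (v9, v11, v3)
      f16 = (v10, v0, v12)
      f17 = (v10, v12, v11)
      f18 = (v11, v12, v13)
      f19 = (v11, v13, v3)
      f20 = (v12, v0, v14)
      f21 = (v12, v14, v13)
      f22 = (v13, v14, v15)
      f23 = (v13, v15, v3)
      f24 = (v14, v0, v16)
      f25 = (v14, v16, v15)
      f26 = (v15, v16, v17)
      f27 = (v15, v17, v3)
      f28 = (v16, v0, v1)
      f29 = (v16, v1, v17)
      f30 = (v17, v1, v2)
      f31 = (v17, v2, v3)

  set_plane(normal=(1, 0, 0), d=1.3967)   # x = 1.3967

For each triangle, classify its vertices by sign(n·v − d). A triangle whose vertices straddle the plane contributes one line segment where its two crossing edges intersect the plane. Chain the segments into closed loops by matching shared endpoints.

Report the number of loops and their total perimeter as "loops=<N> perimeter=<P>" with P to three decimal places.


loops=1 perimeter=9.873

Straddling triangles (8 of 32):
  (v1,v0,v4) [+--] → (1.3967, 0, -1.43362)–(1.3967, 1.31135, -1.12)  len=1.3483
  (v1,v4,v2) [+-+] → (1.3967, 1.31135, -1.12)–(1.3967, 1.31135, -1.02144)  len=0.0986
  (v2,v4,v5) [+--] → (1.3967, 1.31135, -1.02144)–(1.3967, 1.31135, 1.12)  len=2.1414
  (v2,v5,v3) [+--] → (1.3967, 1.31135, 1.12)–(1.3967, 0, 1.43362)  len=1.3483
  (v16,v0,v1) [--+] → (1.3967, 0, -1.43362)–(1.3967, -1.31135, -1.12)  len=1.3483
  (v16,v1,v17) [-+-] → (1.3967, -1.31135, -1.12)–(1.3967, -1.31135, 1.02144)  len=2.1414
  (v17,v1,v2) [-++] → (1.3967, -1.31135, 1.02144)–(1.3967, -1.31135, 1.12)  len=0.0986
  (v17,v2,v3) [-+-] → (1.3967, -1.31135, 1.12)–(1.3967, 0, 1.43362)  len=1.3483

Chained into 1 loop(s):
  loop 1: 8 segments, perimeter = 9.8733
Total perimeter = 9.873


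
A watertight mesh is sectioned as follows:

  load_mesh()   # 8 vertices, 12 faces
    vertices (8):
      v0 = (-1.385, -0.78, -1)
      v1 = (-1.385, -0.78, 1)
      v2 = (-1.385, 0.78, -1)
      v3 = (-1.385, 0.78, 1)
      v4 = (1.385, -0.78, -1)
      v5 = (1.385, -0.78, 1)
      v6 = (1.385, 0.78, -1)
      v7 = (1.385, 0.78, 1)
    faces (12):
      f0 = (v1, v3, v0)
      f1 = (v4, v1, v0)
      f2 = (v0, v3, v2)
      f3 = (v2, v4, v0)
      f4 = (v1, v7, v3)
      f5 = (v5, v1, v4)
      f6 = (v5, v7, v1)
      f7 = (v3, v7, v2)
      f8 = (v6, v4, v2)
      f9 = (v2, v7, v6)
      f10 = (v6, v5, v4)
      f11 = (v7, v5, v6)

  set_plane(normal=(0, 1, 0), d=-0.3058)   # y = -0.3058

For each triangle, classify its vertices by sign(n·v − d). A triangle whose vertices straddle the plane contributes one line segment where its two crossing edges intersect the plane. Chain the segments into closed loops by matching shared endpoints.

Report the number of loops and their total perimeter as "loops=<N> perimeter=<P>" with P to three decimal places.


Straddling triangles (8 of 12):
  (v1,v3,v0) [-+-] → (-1.385, -0.3058, 1)–(-1.385, -0.3058, -0.392051)  len=1.3921
  (v0,v3,v2) [-++] → (-1.385, -0.3058, -0.392051)–(-1.385, -0.3058, -1)  len=0.6079
  (v2,v4,v0) [+--] → (0.542991, -0.3058, -1)–(-1.385, -0.3058, -1)  len=1.9280
  (v1,v7,v3) [-++] → (-0.542991, -0.3058, 1)–(-1.385, -0.3058, 1)  len=0.8420
  (v5,v7,v1) [-+-] → (1.385, -0.3058, 1)–(-0.542991, -0.3058, 1)  len=1.9280
  (v6,v4,v2) [+-+] → (1.385, -0.3058, -1)–(0.542991, -0.3058, -1)  len=0.8420
  (v6,v5,v4) [+--] → (1.385, -0.3058, 0.392051)–(1.385, -0.3058, -1)  len=1.3921
  (v7,v5,v6) [+-+] → (1.385, -0.3058, 1)–(1.385, -0.3058, 0.392051)  len=0.6079

Chained into 1 loop(s):
  loop 1: 8 segments, perimeter = 9.5400
Total perimeter = 9.540

loops=1 perimeter=9.540


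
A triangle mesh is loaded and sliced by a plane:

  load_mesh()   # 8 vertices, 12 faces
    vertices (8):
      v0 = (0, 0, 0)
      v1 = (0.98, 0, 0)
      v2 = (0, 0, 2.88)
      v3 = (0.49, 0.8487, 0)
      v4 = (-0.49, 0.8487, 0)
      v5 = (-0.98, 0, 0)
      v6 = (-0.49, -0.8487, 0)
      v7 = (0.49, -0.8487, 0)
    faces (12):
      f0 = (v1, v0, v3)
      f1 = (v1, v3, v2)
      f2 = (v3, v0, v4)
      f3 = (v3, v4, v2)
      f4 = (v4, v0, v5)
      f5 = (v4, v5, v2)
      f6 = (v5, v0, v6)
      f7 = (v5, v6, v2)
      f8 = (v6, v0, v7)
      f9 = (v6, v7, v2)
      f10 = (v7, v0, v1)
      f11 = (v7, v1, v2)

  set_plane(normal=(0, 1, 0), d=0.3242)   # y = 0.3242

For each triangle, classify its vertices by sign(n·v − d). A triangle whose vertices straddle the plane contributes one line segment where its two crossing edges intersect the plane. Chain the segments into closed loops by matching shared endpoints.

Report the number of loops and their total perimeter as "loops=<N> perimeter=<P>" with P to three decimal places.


Straddling triangles (6 of 12):
  (v1,v0,v3) [--+] → (0.187178, 0.3242, 0)–(0.792822, 0.3242, 0)  len=0.6056
  (v1,v3,v2) [-+-] → (0.792822, 0.3242, 0)–(0.187178, 0.3242, 1.77985)  len=1.8801
  (v3,v0,v4) [+-+] → (0.187178, 0.3242, 0)–(-0.187178, 0.3242, 0)  len=0.3744
  (v3,v4,v2) [++-] → (-0.187178, 0.3242, 1.77985)–(0.187178, 0.3242, 1.77985)  len=0.3744
  (v4,v0,v5) [+--] → (-0.187178, 0.3242, 0)–(-0.792822, 0.3242, 0)  len=0.6056
  (v4,v5,v2) [+--] → (-0.792822, 0.3242, 0)–(-0.187178, 0.3242, 1.77985)  len=1.8801

Chained into 1 loop(s):
  loop 1: 6 segments, perimeter = 5.7201
Total perimeter = 5.720

loops=1 perimeter=5.720


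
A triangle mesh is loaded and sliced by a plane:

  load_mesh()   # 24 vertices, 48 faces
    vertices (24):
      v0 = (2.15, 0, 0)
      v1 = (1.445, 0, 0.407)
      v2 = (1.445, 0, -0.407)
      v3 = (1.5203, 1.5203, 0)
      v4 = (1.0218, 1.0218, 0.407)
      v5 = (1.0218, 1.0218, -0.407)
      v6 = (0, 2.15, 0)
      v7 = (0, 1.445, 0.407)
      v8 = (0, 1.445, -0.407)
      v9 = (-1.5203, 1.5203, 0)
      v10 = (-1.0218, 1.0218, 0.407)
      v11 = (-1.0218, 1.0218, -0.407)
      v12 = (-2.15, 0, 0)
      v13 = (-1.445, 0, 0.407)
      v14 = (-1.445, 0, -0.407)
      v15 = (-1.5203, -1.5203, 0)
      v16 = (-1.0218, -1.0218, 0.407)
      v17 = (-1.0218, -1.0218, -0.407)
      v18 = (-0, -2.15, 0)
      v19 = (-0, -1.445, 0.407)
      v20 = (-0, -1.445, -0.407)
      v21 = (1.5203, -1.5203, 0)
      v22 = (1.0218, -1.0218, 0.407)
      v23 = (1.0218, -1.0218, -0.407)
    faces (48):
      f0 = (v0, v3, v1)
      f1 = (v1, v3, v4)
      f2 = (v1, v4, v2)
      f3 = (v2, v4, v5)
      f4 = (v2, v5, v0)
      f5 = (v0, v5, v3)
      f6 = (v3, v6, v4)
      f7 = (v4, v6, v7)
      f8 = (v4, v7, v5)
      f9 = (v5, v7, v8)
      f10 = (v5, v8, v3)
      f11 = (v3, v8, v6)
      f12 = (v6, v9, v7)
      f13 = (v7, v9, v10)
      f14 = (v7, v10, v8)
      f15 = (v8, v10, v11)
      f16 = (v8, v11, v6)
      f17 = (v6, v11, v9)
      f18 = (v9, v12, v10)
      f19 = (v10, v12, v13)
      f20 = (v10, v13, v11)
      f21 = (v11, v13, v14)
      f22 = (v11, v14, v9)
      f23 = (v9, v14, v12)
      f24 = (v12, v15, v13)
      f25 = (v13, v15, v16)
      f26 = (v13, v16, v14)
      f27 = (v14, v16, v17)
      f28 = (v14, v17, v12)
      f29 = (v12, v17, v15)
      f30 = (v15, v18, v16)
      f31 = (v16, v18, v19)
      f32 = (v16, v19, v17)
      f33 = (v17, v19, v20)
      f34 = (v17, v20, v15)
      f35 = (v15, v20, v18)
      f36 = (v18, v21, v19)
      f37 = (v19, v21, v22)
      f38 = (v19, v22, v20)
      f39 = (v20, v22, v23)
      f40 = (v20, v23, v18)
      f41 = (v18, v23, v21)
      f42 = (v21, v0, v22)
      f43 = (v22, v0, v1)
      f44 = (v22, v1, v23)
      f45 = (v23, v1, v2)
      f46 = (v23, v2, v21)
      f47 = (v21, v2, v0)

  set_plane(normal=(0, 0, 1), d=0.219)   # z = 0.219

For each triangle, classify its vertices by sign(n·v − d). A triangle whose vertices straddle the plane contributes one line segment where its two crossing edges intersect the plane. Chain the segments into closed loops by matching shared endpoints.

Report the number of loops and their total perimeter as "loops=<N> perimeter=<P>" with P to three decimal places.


loops=2 perimeter=19.689

Straddling triangles (32 of 48):
  (v0,v3,v1) [--+] → (1.47978, 0.702252, 0.219)–(1.77065, 0, 0.219)  len=0.7601
  (v1,v3,v4) [+-+] → (1.47978, 0.702252, 0.219)–(1.25207, 1.25207, 0.219)  len=0.5951
  (v1,v4,v2) [++-] → (1.11954, 0.785807, 0.219)–(1.445, 0, 0.219)  len=0.8505
  (v2,v4,v5) [-+-] → (1.11954, 0.785807, 0.219)–(1.0218, 1.0218, 0.219)  len=0.2554
  (v3,v6,v4) [--+] → (0.549814, 1.54293, 0.219)–(1.25207, 1.25207, 0.219)  len=0.7601
  (v4,v6,v7) [+-+] → (0.549814, 1.54293, 0.219)–(0, 1.77065, 0.219)  len=0.5951
  (v4,v7,v5) [++-] → (0.235993, 1.34726, 0.219)–(1.0218, 1.0218, 0.219)  len=0.8505
  (v5,v7,v8) [-+-] → (0.235993, 1.34726, 0.219)–(0, 1.445, 0.219)  len=0.2554
  (v6,v9,v7) [--+] → (-0.702252, 1.47978, 0.219)–(0, 1.77065, 0.219)  len=0.7601
  (v7,v9,v10) [+-+] → (-0.702252, 1.47978, 0.219)–(-1.25207, 1.25207, 0.219)  len=0.5951
  (v7,v10,v8) [++-] → (-0.785807, 1.11954, 0.219)–(0, 1.445, 0.219)  len=0.8505
  (v8,v10,v11) [-+-] → (-0.785807, 1.11954, 0.219)–(-1.0218, 1.0218, 0.219)  len=0.2554
  (v9,v12,v10) [--+] → (-1.54293, 0.549814, 0.219)–(-1.25207, 1.25207, 0.219)  len=0.7601
  (v10,v12,v13) [+-+] → (-1.54293, 0.549814, 0.219)–(-1.77065, 0, 0.219)  len=0.5951
  (v10,v13,v11) [++-] → (-1.34726, 0.235993, 0.219)–(-1.0218, 1.0218, 0.219)  len=0.8505
  (v11,v13,v14) [-+-] → (-1.34726, 0.235993, 0.219)–(-1.445, 0, 0.219)  len=0.2554
  (v12,v15,v13) [--+] → (-1.47978, -0.702252, 0.219)–(-1.77065, 0, 0.219)  len=0.7601
  (v13,v15,v16) [+-+] → (-1.47978, -0.702252, 0.219)–(-1.25207, -1.25207, 0.219)  len=0.5951
  (v13,v16,v14) [++-] → (-1.11954, -0.785807, 0.219)–(-1.445, 0, 0.219)  len=0.8505
  (v14,v16,v17) [-+-] → (-1.11954, -0.785807, 0.219)–(-1.0218, -1.0218, 0.219)  len=0.2554
  (v15,v18,v16) [--+] → (-0.549814, -1.54293, 0.219)–(-1.25207, -1.25207, 0.219)  len=0.7601
  (v16,v18,v19) [+-+] → (-0.549814, -1.54293, 0.219)–(0, -1.77065, 0.219)  len=0.5951
  (v16,v19,v17) [++-] → (-0.235993, -1.34726, 0.219)–(-1.0218, -1.0218, 0.219)  len=0.8505
  (v17,v19,v20) [-+-] → (-0.235993, -1.34726, 0.219)–(0, -1.445, 0.219)  len=0.2554
  (v18,v21,v19) [--+] → (0.702252, -1.47978, 0.219)–(0, -1.77065, 0.219)  len=0.7601
  (v19,v21,v22) [+-+] → (0.702252, -1.47978, 0.219)–(1.25207, -1.25207, 0.219)  len=0.5951
  (v19,v22,v20) [++-] → (0.785807, -1.11954, 0.219)–(0, -1.445, 0.219)  len=0.8505
  (v20,v22,v23) [-+-] → (0.785807, -1.11954, 0.219)–(1.0218, -1.0218, 0.219)  len=0.2554
  (v21,v0,v22) [--+] → (1.54293, -0.549814, 0.219)–(1.25207, -1.25207, 0.219)  len=0.7601
  (v22,v0,v1) [+-+] → (1.54293, -0.549814, 0.219)–(1.77065, 0, 0.219)  len=0.5951
  (v22,v1,v23) [++-] → (1.34726, -0.235993, 0.219)–(1.0218, -1.0218, 0.219)  len=0.8505
  (v23,v1,v2) [-+-] → (1.34726, -0.235993, 0.219)–(1.445, 0, 0.219)  len=0.2554

Chained into 2 loop(s):
  loop 1: 16 segments, perimeter = 10.8417
  loop 2: 16 segments, perimeter = 8.8478
Total perimeter = 19.689


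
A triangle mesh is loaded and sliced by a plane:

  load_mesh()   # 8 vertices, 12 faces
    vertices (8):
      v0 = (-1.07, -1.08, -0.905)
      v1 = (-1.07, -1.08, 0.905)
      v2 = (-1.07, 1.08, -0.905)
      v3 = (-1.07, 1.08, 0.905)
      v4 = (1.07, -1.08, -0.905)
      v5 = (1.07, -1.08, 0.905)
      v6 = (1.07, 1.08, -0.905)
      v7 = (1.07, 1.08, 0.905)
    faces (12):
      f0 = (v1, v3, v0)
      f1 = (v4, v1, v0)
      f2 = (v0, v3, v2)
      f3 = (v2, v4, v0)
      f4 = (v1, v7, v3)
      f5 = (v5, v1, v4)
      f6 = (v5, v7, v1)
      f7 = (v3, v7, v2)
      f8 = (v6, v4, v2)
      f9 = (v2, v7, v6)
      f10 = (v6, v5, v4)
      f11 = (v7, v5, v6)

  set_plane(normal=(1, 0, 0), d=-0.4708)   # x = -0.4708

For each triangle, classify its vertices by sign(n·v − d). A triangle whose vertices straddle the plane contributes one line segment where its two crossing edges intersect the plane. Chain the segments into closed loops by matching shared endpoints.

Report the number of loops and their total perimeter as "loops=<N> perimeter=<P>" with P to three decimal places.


loops=1 perimeter=7.940

Straddling triangles (8 of 12):
  (v4,v1,v0) [+--] → (-0.4708, -1.08, 0.3982)–(-0.4708, -1.08, -0.905)  len=1.3032
  (v2,v4,v0) [-+-] → (-0.4708, 0.4752, -0.905)–(-0.4708, -1.08, -0.905)  len=1.5552
  (v1,v7,v3) [-+-] → (-0.4708, -0.4752, 0.905)–(-0.4708, 1.08, 0.905)  len=1.5552
  (v5,v1,v4) [+-+] → (-0.4708, -1.08, 0.905)–(-0.4708, -1.08, 0.3982)  len=0.5068
  (v5,v7,v1) [++-] → (-0.4708, -0.4752, 0.905)–(-0.4708, -1.08, 0.905)  len=0.6048
  (v3,v7,v2) [-+-] → (-0.4708, 1.08, 0.905)–(-0.4708, 1.08, -0.3982)  len=1.3032
  (v6,v4,v2) [++-] → (-0.4708, 0.4752, -0.905)–(-0.4708, 1.08, -0.905)  len=0.6048
  (v2,v7,v6) [-++] → (-0.4708, 1.08, -0.3982)–(-0.4708, 1.08, -0.905)  len=0.5068

Chained into 1 loop(s):
  loop 1: 8 segments, perimeter = 7.9400
Total perimeter = 7.940


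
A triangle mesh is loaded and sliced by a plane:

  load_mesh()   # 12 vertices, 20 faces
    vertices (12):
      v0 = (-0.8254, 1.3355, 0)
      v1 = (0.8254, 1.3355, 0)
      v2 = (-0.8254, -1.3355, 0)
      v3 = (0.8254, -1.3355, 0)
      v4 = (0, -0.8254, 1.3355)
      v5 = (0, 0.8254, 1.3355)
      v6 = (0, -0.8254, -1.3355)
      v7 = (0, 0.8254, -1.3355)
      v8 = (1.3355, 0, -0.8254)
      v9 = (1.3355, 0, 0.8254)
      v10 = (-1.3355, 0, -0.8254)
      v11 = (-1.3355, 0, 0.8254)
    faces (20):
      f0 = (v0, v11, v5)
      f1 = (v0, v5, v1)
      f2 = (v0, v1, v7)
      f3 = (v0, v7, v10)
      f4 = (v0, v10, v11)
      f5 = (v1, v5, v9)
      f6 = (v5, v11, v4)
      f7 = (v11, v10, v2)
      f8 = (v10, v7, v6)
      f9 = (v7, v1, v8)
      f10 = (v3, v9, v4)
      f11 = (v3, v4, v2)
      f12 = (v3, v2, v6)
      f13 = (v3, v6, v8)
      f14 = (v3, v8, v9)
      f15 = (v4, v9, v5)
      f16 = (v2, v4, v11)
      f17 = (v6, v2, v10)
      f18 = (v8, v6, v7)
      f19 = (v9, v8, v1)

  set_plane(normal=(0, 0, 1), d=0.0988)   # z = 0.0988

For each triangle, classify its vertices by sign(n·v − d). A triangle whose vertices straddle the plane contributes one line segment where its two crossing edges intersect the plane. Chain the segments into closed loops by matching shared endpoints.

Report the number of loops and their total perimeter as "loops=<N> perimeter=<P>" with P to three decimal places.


loops=1 perimeter=8.782

Straddling triangles (10 of 20):
  (v0,v11,v5) [-++] → (-0.886459, 1.17564, 0.0988)–(-0.764337, 1.29776, 0.0988)  len=0.1727
  (v0,v5,v1) [-+-] → (-0.764337, 1.29776, 0.0988)–(0.764337, 1.29776, 0.0988)  len=1.5287
  (v0,v10,v11) [--+] → (-1.3355, 0, 0.0988)–(-0.886459, 1.17564, 0.0988)  len=1.2585
  (v1,v5,v9) [-++] → (0.764337, 1.29776, 0.0988)–(0.886459, 1.17564, 0.0988)  len=0.1727
  (v11,v10,v2) [+--] → (-1.3355, 0, 0.0988)–(-0.886459, -1.17564, 0.0988)  len=1.2585
  (v3,v9,v4) [-++] → (0.886459, -1.17564, 0.0988)–(0.764337, -1.29776, 0.0988)  len=0.1727
  (v3,v4,v2) [-+-] → (0.764337, -1.29776, 0.0988)–(-0.764337, -1.29776, 0.0988)  len=1.5287
  (v3,v8,v9) [--+] → (1.3355, 0, 0.0988)–(0.886459, -1.17564, 0.0988)  len=1.2585
  (v2,v4,v11) [-++] → (-0.764337, -1.29776, 0.0988)–(-0.886459, -1.17564, 0.0988)  len=0.1727
  (v9,v8,v1) [+--] → (1.3355, 0, 0.0988)–(0.886459, 1.17564, 0.0988)  len=1.2585

Chained into 1 loop(s):
  loop 1: 10 segments, perimeter = 8.7821
Total perimeter = 8.782


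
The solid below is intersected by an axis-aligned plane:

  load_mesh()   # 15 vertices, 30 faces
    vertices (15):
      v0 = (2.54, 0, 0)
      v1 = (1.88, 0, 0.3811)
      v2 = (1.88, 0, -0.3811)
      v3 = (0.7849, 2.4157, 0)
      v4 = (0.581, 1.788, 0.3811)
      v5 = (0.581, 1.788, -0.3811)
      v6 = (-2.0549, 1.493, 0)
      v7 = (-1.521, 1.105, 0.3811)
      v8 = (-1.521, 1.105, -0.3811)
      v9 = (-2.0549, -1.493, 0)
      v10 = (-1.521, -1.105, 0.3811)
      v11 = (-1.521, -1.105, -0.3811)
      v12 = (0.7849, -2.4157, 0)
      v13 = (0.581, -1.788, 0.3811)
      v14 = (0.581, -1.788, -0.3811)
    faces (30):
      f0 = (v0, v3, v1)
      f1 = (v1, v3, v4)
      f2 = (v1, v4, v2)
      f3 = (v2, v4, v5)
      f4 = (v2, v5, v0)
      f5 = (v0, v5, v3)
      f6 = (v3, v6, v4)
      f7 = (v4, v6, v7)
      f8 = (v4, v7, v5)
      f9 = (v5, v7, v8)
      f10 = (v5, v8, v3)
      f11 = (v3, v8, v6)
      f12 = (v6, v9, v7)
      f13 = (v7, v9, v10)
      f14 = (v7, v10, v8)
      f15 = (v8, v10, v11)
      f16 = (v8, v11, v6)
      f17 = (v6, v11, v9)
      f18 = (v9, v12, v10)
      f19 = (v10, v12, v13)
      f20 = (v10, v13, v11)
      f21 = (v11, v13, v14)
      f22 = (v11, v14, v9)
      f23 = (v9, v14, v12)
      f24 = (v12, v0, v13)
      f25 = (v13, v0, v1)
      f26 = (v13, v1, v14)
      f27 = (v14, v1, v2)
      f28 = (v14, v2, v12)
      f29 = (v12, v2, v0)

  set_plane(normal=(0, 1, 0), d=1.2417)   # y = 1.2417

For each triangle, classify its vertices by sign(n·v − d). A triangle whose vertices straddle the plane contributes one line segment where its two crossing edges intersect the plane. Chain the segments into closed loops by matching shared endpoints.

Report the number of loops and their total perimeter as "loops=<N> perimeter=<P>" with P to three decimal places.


Straddling triangles (14 of 30):
  (v0,v3,v1) [-+-] → (1.63786, 1.2417, 0)–(1.3171, 1.2417, 0.18521)  len=0.3704
  (v1,v3,v4) [-++] → (1.3171, 1.2417, 0.18521)–(0.977892, 1.2417, 0.3811)  len=0.3917
  (v1,v4,v2) [-+-] → (0.977892, 1.2417, 0.3811)–(0.977892, 1.2417, 0.14822)  len=0.2329
  (v2,v4,v5) [-++] → (0.977892, 1.2417, 0.14822)–(0.977892, 1.2417, -0.3811)  len=0.5293
  (v2,v5,v0) [-+-] → (0.977892, 1.2417, -0.3811)–(1.17955, 1.2417, -0.26466)  len=0.2329
  (v0,v5,v3) [-++] → (1.17955, 1.2417, -0.26466)–(1.63786, 1.2417, 0)  len=0.5292
  (v4,v6,v7) [++-] → (-1.7091, 1.2417, 0.246831)–(-1.10029, 1.2417, 0.3811)  len=0.6234
  (v4,v7,v5) [+-+] → (-1.10029, 1.2417, 0.3811)–(-1.10029, 1.2417, 0.228548)  len=0.1526
  (v5,v7,v8) [+--] → (-1.10029, 1.2417, 0.228548)–(-1.10029, 1.2417, -0.3811)  len=0.6096
  (v5,v8,v3) [+-+] → (-1.10029, 1.2417, -0.3811)–(-1.28051, 1.2417, -0.341353)  len=0.1845
  (v3,v8,v6) [+-+] → (-1.28051, 1.2417, -0.341353)–(-1.7091, 1.2417, -0.246831)  len=0.4389
  (v6,v9,v7) [+--] → (-2.0549, 1.2417, 0)–(-1.7091, 1.2417, 0.246831)  len=0.4249
  (v8,v11,v6) [--+] → (-2.00326, 1.2417, -0.0368631)–(-1.7091, 1.2417, -0.246831)  len=0.3614
  (v6,v11,v9) [+--] → (-2.00326, 1.2417, -0.0368631)–(-2.0549, 1.2417, 0)  len=0.0635

Chained into 2 loop(s):
  loop 1: 6 segments, perimeter = 2.2864
  loop 2: 8 segments, perimeter = 2.8588
Total perimeter = 5.145

loops=2 perimeter=5.145


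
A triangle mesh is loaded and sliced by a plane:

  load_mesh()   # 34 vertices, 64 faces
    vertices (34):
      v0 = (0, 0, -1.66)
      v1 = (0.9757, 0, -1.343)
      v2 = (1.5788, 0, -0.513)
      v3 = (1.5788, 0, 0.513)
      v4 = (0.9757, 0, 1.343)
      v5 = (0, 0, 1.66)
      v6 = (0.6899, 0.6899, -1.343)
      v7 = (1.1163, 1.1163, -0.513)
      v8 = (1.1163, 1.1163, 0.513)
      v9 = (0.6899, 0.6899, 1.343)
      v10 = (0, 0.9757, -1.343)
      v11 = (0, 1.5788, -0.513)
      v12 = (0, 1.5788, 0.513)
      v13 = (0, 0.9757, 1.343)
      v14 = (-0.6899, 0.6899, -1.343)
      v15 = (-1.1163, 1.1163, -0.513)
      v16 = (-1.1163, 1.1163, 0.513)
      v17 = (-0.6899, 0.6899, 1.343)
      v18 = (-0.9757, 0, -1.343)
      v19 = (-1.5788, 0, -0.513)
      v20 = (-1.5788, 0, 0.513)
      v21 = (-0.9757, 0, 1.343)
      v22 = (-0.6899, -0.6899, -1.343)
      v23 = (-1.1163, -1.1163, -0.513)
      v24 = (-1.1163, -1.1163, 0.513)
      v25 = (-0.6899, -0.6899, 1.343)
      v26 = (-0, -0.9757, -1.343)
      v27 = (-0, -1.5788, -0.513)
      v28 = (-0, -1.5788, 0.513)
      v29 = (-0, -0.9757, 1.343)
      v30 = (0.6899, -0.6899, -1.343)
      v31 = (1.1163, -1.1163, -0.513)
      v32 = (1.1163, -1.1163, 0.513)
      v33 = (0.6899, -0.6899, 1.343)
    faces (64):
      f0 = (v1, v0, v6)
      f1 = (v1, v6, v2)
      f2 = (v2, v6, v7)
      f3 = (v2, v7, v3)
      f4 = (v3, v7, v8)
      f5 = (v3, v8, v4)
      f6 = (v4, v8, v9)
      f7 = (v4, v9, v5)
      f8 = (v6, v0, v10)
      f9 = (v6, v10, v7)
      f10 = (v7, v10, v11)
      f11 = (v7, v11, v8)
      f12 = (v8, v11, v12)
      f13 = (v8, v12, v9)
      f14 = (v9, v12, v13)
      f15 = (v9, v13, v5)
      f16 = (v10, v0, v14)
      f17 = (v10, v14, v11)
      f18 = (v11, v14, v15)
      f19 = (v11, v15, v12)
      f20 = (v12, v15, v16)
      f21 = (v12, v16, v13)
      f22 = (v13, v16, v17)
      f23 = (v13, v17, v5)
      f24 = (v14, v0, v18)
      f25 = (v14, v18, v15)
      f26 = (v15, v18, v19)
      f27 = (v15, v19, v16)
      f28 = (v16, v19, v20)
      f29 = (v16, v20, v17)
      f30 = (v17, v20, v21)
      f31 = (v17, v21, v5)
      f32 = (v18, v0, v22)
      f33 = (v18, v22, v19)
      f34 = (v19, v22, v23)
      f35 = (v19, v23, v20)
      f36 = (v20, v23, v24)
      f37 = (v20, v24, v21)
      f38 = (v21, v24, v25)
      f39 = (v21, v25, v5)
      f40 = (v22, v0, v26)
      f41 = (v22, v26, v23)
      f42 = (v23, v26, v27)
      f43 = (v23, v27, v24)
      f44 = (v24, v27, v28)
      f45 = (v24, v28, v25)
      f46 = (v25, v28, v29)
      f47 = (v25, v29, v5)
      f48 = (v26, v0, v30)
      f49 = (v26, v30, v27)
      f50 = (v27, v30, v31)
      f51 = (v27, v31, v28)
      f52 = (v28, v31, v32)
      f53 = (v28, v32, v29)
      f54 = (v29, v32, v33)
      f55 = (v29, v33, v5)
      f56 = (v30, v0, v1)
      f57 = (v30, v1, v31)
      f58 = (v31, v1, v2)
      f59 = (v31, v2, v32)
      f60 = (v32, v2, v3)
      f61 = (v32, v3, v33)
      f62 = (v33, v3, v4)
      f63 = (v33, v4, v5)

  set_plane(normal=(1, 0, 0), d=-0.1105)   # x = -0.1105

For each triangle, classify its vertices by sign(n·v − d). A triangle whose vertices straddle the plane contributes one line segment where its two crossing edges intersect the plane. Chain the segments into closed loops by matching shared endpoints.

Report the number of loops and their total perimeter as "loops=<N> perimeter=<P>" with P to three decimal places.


loops=1 perimeter=10.048

Straddling triangles (20 of 64):
  (v10,v0,v14) [++-] → (-0.1105, 0.1105, -1.60923)–(-0.1105, 0.929924, -1.343)  len=0.8616
  (v10,v14,v11) [+-+] → (-0.1105, 0.929924, -1.343)–(-0.1105, 1.43643, -0.64594)  len=0.8616
  (v11,v14,v15) [+--] → (-0.1105, 1.43643, -0.64594)–(-0.1105, 1.53302, -0.513)  len=0.1643
  (v11,v15,v12) [+-+] → (-0.1105, 1.53302, -0.513)–(-0.1105, 1.53302, 0.411439)  len=0.9244
  (v12,v15,v16) [+--] → (-0.1105, 1.53302, 0.411439)–(-0.1105, 1.53302, 0.513)  len=0.1016
  (v12,v16,v13) [+-+] → (-0.1105, 1.53302, 0.513)–(-0.1105, 0.989618, 1.26084)  len=0.9244
  (v13,v16,v17) [+--] → (-0.1105, 0.989618, 1.26084)–(-0.1105, 0.929924, 1.343)  len=0.1016
  (v13,v17,v5) [+-+] → (-0.1105, 0.929924, 1.343)–(-0.1105, 0.1105, 1.60923)  len=0.8616
  (v14,v0,v18) [-+-] → (-0.1105, 0.1105, -1.60923)–(-0.1105, 0, -1.6241)  len=0.1115
  (v17,v21,v5) [--+] → (-0.1105, 0, 1.6241)–(-0.1105, 0.1105, 1.60923)  len=0.1115
  (v18,v0,v22) [-+-] → (-0.1105, 0, -1.6241)–(-0.1105, -0.1105, -1.60923)  len=0.1115
  (v21,v25,v5) [--+] → (-0.1105, -0.1105, 1.60923)–(-0.1105, 0, 1.6241)  len=0.1115
  (v22,v0,v26) [-++] → (-0.1105, -0.1105, -1.60923)–(-0.1105, -0.929924, -1.343)  len=0.8616
  (v22,v26,v23) [-+-] → (-0.1105, -0.929924, -1.343)–(-0.1105, -0.989618, -1.26084)  len=0.1016
  (v23,v26,v27) [-++] → (-0.1105, -0.989618, -1.26084)–(-0.1105, -1.53302, -0.513)  len=0.9244
  (v23,v27,v24) [-+-] → (-0.1105, -1.53302, -0.513)–(-0.1105, -1.53302, -0.411439)  len=0.1016
  (v24,v27,v28) [-++] → (-0.1105, -1.53302, -0.411439)–(-0.1105, -1.53302, 0.513)  len=0.9244
  (v24,v28,v25) [-+-] → (-0.1105, -1.53302, 0.513)–(-0.1105, -1.43643, 0.64594)  len=0.1643
  (v25,v28,v29) [-++] → (-0.1105, -1.43643, 0.64594)–(-0.1105, -0.929924, 1.343)  len=0.8616
  (v25,v29,v5) [-++] → (-0.1105, -0.929924, 1.343)–(-0.1105, -0.1105, 1.60923)  len=0.8616

Chained into 1 loop(s):
  loop 1: 20 segments, perimeter = 10.0482
Total perimeter = 10.048


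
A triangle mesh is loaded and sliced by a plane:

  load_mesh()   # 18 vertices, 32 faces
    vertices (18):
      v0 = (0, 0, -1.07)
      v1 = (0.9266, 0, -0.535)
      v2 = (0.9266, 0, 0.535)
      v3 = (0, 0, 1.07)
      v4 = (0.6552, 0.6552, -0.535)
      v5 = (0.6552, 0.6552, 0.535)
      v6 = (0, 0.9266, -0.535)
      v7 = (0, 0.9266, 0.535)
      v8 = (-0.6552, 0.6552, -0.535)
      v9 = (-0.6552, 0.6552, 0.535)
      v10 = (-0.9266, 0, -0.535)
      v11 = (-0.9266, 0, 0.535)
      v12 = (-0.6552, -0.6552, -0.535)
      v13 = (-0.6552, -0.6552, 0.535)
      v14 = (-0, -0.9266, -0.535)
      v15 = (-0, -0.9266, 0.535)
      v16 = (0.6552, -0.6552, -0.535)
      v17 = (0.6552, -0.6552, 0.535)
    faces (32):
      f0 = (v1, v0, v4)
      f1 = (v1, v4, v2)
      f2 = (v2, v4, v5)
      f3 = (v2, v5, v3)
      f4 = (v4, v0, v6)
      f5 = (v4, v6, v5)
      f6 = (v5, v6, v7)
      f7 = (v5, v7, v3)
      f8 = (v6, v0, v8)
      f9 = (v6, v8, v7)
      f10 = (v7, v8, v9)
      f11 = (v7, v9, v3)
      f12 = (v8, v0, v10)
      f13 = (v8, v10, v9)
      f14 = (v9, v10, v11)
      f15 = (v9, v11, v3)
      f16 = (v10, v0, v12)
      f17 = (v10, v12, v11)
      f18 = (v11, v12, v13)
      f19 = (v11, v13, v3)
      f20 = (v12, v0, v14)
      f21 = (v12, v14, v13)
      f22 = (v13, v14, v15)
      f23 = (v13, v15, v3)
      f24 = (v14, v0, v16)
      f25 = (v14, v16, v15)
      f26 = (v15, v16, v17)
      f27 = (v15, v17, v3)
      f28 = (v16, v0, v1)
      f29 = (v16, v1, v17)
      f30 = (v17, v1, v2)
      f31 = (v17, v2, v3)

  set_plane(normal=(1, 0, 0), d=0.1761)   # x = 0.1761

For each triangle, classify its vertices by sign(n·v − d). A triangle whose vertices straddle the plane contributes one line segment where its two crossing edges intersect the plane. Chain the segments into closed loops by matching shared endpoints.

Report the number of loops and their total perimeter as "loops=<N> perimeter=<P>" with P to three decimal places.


loops=1 perimeter=5.994

Straddling triangles (12 of 32):
  (v1,v0,v4) [+-+] → (0.1761, 0, -0.968323)–(0.1761, 0.1761, -0.926207)  len=0.1811
  (v2,v5,v3) [++-] → (0.1761, 0.1761, 0.926207)–(0.1761, 0, 0.968323)  len=0.1811
  (v4,v0,v6) [+--] → (0.1761, 0.1761, -0.926207)–(0.1761, 0.853655, -0.535)  len=0.7824
  (v4,v6,v5) [+-+] → (0.1761, 0.853655, -0.535)–(0.1761, 0.853655, -0.247413)  len=0.2876
  (v5,v6,v7) [+--] → (0.1761, 0.853655, -0.247413)–(0.1761, 0.853655, 0.535)  len=0.7824
  (v5,v7,v3) [+--] → (0.1761, 0.853655, 0.535)–(0.1761, 0.1761, 0.926207)  len=0.7824
  (v14,v0,v16) [--+] → (0.1761, -0.1761, -0.926207)–(0.1761, -0.853655, -0.535)  len=0.7824
  (v14,v16,v15) [-+-] → (0.1761, -0.853655, -0.535)–(0.1761, -0.853655, 0.247413)  len=0.7824
  (v15,v16,v17) [-++] → (0.1761, -0.853655, 0.247413)–(0.1761, -0.853655, 0.535)  len=0.2876
  (v15,v17,v3) [-+-] → (0.1761, -0.853655, 0.535)–(0.1761, -0.1761, 0.926207)  len=0.7824
  (v16,v0,v1) [+-+] → (0.1761, -0.1761, -0.926207)–(0.1761, 0, -0.968323)  len=0.1811
  (v17,v2,v3) [++-] → (0.1761, 0, 0.968323)–(0.1761, -0.1761, 0.926207)  len=0.1811

Chained into 1 loop(s):
  loop 1: 12 segments, perimeter = 5.9938
Total perimeter = 5.994
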